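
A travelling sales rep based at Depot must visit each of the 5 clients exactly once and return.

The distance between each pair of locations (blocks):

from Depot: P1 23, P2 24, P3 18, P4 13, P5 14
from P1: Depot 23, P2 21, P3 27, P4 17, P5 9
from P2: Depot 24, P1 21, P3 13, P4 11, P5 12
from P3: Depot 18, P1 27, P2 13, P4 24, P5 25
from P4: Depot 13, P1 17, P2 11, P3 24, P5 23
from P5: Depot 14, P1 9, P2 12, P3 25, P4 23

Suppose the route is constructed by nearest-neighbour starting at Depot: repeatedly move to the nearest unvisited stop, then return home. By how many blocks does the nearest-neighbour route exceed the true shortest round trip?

Depot: P4=13, P5=14, P3=18, P1=23, P2=24 ⇒ P4
P4: P2=11, P1=17, P5=23, P3=24 ⇒ P2
P2: P5=12, P3=13, P1=21 ⇒ P5
P5: P1=9, P3=25 ⇒ P1
P1: P3=27 ⇒ P3
NN route Depot → P4 → P2 → P5 → P1 → P3 → Depot costs 90.
Optimal: Depot → P3 → P2 → P4 → P1 → P5 → Depot costs 82 (by enumerating all 60 distinct tours).
Excess = 90 − 82 = 8.

The nearest-neighbour route is 8 blocks longer than optimal.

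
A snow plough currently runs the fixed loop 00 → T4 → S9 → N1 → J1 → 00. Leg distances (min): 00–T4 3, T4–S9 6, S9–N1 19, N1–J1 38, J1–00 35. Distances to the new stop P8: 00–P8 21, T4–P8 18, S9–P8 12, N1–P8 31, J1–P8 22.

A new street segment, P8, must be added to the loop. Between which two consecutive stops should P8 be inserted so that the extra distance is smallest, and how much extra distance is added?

+8 min — insert P8 between J1 and 00.

Insertion cost between consecutive stops i–j is d(i,P8) + d(P8,j) − d(i,j):
  between 00 and T4: 21 + 18 − 3 = 36
  between T4 and S9: 18 + 12 − 6 = 24
  between S9 and N1: 12 + 31 − 19 = 24
  between N1 and J1: 31 + 22 − 38 = 15
  between J1 and 00: 22 + 21 − 35 = 8
Cheapest insertion is between J1 and 00, adding 8.
New total = 101 + 8 = 109.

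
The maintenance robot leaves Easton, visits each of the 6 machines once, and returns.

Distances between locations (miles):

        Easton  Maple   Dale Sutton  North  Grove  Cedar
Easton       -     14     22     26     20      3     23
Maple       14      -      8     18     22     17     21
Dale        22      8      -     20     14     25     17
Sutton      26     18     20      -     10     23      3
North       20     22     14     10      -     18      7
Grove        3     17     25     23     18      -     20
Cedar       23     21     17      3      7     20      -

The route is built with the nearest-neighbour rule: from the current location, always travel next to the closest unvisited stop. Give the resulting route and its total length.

From Easton: distances to unvisited — Grove=3, Maple=14, North=20, Dale=22, Cedar=23, Sutton=26. Nearest is Grove (3).
From Grove: distances to unvisited — Maple=17, North=18, Cedar=20, Sutton=23, Dale=25. Nearest is Maple (17).
From Maple: distances to unvisited — Dale=8, Sutton=18, Cedar=21, North=22. Nearest is Dale (8).
From Dale: distances to unvisited — North=14, Cedar=17, Sutton=20. Nearest is North (14).
From North: distances to unvisited — Cedar=7, Sutton=10. Nearest is Cedar (7).
From Cedar: distances to unvisited — Sutton=3. Nearest is Sutton (3).
Return Sutton→Easton: 26.
Total = 3 + 17 + 8 + 14 + 7 + 3 + 26 = 78.

78 miles along Easton → Grove → Maple → Dale → North → Cedar → Sutton → Easton.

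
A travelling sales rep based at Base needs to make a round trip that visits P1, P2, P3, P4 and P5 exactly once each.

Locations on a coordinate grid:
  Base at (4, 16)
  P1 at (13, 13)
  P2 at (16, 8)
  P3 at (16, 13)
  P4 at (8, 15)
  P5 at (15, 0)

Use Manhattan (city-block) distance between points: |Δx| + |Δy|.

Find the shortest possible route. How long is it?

Shortest round trip = 56.

There are 60 distinct closed tours to check (reversals are equivalent).
Base - P1 - P2 - P3 - P4 - P5 - Base: 12+8+5+10+22+27 = 84
Base - P1 - P2 - P3 - P5 - P4 - Base: 12+8+5+14+22+5 = 66
Base - P1 - P2 - P4 - P3 - P5 - Base: 12+8+15+10+14+27 = 86
Base - P1 - P2 - P4 - P5 - P3 - Base: 12+8+15+22+14+15 = 86
Base - P1 - P2 - P5 - P3 - P4 - Base: 12+8+9+14+10+5 = 58
Base - P1 - P2 - P5 - P4 - P3 - Base: 12+8+9+22+10+15 = 76
Base - P1 - P3 - P2 - P4 - P5 - Base: 12+3+5+15+22+27 = 84
Base - P1 - P3 - P2 - P5 - P4 - Base: 12+3+5+9+22+5 = 56
Base - P1 - P3 - P4 - P2 - P5 - Base: 12+3+10+15+9+27 = 76
Base - P1 - P3 - P4 - P5 - P2 - Base: 12+3+10+22+9+20 = 76
Base - P1 - P3 - P5 - P2 - P4 - Base: 12+3+14+9+15+5 = 58
Base - P1 - P3 - P5 - P4 - P2 - Base: 12+3+14+22+15+20 = 86
Base - P1 - P4 - P2 - P3 - P5 - Base: 12+7+15+5+14+27 = 80
Base - P1 - P4 - P2 - P5 - P3 - Base: 12+7+15+9+14+15 = 72
… (46 more)
The minimum is 56.
One optimal route: Base → P1 → P3 → P2 → P5 → P4 → Base (or its reverse).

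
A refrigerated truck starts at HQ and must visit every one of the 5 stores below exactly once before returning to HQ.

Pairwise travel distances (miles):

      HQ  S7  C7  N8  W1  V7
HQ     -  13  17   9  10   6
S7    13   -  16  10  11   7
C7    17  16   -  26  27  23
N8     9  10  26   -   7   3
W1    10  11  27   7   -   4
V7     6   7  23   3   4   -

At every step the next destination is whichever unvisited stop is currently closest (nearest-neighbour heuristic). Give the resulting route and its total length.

Total distance 60 miles via the nearest-neighbour route HQ → V7 → N8 → W1 → S7 → C7 → HQ.

From HQ: distances to unvisited — V7=6, N8=9, W1=10, S7=13, C7=17. Nearest is V7 (6).
From V7: distances to unvisited — N8=3, W1=4, S7=7, C7=23. Nearest is N8 (3).
From N8: distances to unvisited — W1=7, S7=10, C7=26. Nearest is W1 (7).
From W1: distances to unvisited — S7=11, C7=27. Nearest is S7 (11).
From S7: distances to unvisited — C7=16. Nearest is C7 (16).
Return C7→HQ: 17.
Total = 6 + 3 + 7 + 11 + 16 + 17 = 60.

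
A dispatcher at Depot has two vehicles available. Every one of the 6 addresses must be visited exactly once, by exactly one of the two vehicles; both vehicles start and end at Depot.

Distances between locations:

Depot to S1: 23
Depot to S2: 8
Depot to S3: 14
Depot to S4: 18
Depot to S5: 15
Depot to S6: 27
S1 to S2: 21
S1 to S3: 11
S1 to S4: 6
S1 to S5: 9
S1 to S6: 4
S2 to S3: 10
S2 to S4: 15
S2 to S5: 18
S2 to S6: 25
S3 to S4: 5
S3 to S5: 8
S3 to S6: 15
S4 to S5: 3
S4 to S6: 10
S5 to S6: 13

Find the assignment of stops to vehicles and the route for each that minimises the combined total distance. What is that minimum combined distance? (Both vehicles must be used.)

73 — the smallest possible combined total.

Try each way of splitting the stops between the two vehicles (each non-empty) and, for each split, find the best tour for each vehicle:
  {S1} + {S2, S3, S4, S5, S6}: 46 + 61 = 107
  {S2} + {S1, S3, S4, S5, S6}: 16 + 57 = 73
  {S1, S2} + {S3, S4, S5, S6}: 52 + 57 = 109
  {S3} + {S1, S2, S4, S5, S6}: 28 + 61 = 89
  {S1, S3} + {S2, S4, S5, S6}: 48 + 61 = 109
  {S2, S3} + {S1, S4, S5, S6}: 32 + 55 = 87
  … (31 splits in total)
Best: vehicle 1 Depot → S2 → Depot = 16; vehicle 2 Depot → S3 → S1 → S6 → S4 → S5 → Depot = 57; combined 73.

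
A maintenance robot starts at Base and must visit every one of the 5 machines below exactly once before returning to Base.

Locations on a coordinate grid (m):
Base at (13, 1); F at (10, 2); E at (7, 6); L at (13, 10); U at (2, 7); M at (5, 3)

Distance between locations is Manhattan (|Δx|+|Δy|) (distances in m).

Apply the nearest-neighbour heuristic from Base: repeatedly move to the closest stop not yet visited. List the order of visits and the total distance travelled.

From Base: distances to unvisited — F=4, L=9, M=10, E=11, U=17. Nearest is F (4).
From F: distances to unvisited — M=6, E=7, L=11, U=13. Nearest is M (6).
From M: distances to unvisited — E=5, U=7, L=15. Nearest is E (5).
From E: distances to unvisited — U=6, L=10. Nearest is U (6).
From U: distances to unvisited — L=14. Nearest is L (14).
Return L→Base: 9.
Total = 4 + 6 + 5 + 6 + 14 + 9 = 44.

Nearest-neighbour total = 44 m; route Base → F → M → E → U → L → Base.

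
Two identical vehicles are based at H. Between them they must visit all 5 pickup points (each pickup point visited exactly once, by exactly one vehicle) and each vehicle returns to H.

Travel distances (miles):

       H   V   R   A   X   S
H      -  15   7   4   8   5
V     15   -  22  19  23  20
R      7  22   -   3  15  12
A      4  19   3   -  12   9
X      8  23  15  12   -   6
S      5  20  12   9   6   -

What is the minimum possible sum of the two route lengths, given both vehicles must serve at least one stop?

Minimum combined distance: 63 miles.

Try each way of splitting the stops between the two vehicles (each non-empty) and, for each split, find the best tour for each vehicle:
  {V} + {R, A, X, S}: 30 + 33 = 63
  {R} + {V, A, X, S}: 14 + 57 = 71
  {V, R} + {A, X, S}: 44 + 27 = 71
  {A} + {V, R, X, S}: 8 + 63 = 71
  {V, A} + {R, X, S}: 38 + 33 = 71
  {R, A} + {V, X, S}: 14 + 49 = 63
  … (15 splits in total)
Best: vehicle 1 H → V → H = 30; vehicle 2 H → R → A → X → S → H = 33; combined 63.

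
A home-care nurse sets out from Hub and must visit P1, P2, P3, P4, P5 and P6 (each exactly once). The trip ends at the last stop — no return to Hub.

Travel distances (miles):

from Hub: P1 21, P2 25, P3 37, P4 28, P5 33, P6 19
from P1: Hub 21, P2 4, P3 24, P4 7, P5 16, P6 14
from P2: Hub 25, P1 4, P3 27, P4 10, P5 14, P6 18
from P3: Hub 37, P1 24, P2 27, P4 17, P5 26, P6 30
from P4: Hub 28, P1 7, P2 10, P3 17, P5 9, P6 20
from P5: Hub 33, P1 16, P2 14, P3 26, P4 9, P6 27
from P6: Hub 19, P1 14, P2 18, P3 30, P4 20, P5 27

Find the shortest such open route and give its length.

There are 6! = 720 possible orderings.
Hub - P1 - P2 - P3 - P4 - P5 - P6: 21+4+27+17+9+27 = 105
Hub - P1 - P2 - P3 - P4 - P6 - P5: 21+4+27+17+20+27 = 116
Hub - P1 - P2 - P3 - P5 - P4 - P6: 21+4+27+26+9+20 = 107
Hub - P1 - P2 - P3 - P5 - P6 - P4: 21+4+27+26+27+20 = 125
Hub - P1 - P2 - P3 - P6 - P4 - P5: 21+4+27+30+20+9 = 111
Hub - P1 - P2 - P3 - P6 - P5 - P4: 21+4+27+30+27+9 = 118
Hub - P1 - P2 - P4 - P3 - P5 - P6: 21+4+10+17+26+27 = 105
Hub - P1 - P2 - P4 - P3 - P6 - P5: 21+4+10+17+30+27 = 109
… (712 more)
Hub - P6 - P1 - P2 - P5 - P4 - P3: 19+14+4+14+9+17 = 77  ← best
The minimum is 77.
One shortest path: Hub → P6 → P1 → P2 → P5 → P4 → P3.

Minimum one-way distance = 77 miles.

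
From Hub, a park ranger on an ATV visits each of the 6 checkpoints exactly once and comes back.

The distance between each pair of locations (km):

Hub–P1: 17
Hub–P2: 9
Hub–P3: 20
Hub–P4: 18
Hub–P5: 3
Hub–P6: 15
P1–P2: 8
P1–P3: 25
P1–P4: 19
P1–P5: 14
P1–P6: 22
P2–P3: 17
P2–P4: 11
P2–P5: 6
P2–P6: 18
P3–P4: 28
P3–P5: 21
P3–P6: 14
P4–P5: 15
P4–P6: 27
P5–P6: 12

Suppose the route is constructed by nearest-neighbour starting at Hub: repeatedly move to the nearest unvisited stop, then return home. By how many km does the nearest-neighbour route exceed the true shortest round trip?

From Hub: P5=3, P2=9, P6=15, P1=17, P4=18, P3=20 → choose P5 (3).
From P5: P2=6, P6=12, P1=14, P4=15, P3=21 → choose P2 (6).
From P2: P1=8, P4=11, P3=17, P6=18 → choose P1 (8).
From P1: P4=19, P6=22, P3=25 → choose P4 (19).
From P4: P6=27, P3=28 → choose P6 (27).
From P6: P3=14 → choose P3 (14).
NN route Hub → P5 → P2 → P1 → P4 → P6 → P3 → Hub costs 97.
Optimal: Hub → P4 → P1 → P2 → P3 → P6 → P5 → Hub costs 91 (by enumerating all 360 distinct tours).
Excess = 97 − 91 = 6.

Excess over optimum: 6 km.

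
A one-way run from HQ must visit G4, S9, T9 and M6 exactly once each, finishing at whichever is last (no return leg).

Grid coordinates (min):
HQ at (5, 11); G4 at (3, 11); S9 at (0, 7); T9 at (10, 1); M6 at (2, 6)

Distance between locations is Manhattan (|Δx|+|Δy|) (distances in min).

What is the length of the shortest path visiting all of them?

Shortest open route: 25 min.

There are 4! = 24 possible orderings.
HQ → G4 → S9 → T9 → M6: 2+7+16+13 = 38
HQ → G4 → S9 → M6 → T9: 2+7+3+13 = 25
HQ → G4 → T9 → S9 → M6: 2+17+16+3 = 38
HQ → G4 → T9 → M6 → S9: 2+17+13+3 = 35
HQ → G4 → M6 → S9 → T9: 2+6+3+16 = 27
HQ → G4 → M6 → T9 → S9: 2+6+13+16 = 37
HQ → S9 → G4 → T9 → M6: 9+7+17+13 = 46
HQ → S9 → G4 → M6 → T9: 9+7+6+13 = 35
HQ → S9 → T9 → G4 → M6: 9+16+17+6 = 48
HQ → S9 → T9 → M6 → G4: 9+16+13+6 = 44
HQ → S9 → M6 → G4 → T9: 9+3+6+17 = 35
HQ → S9 → M6 → T9 → G4: 9+3+13+17 = 42
HQ → T9 → G4 → S9 → M6: 15+17+7+3 = 42
HQ → T9 → G4 → M6 → S9: 15+17+6+3 = 41
… (10 more)
The minimum is 25.
One shortest path: HQ → G4 → S9 → M6 → T9.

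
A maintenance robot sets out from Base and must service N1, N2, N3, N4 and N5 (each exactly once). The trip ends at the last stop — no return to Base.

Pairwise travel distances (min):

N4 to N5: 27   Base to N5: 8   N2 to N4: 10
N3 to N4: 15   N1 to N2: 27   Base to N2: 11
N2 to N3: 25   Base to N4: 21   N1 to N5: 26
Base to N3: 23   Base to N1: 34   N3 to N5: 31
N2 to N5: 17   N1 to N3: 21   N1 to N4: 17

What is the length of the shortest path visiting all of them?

Shortest open route: 71 min.

There are 5! = 120 possible orderings.
Base→N1→N2→N3→N4→N5: 34+27+25+15+27 = 128
Base→N1→N2→N3→N5→N4: 34+27+25+31+27 = 144
Base→N1→N2→N4→N3→N5: 34+27+10+15+31 = 117
Base→N1→N2→N4→N5→N3: 34+27+10+27+31 = 129
Base→N1→N2→N5→N3→N4: 34+27+17+31+15 = 124
Base→N1→N2→N5→N4→N3: 34+27+17+27+15 = 120
Base→N1→N3→N2→N4→N5: 34+21+25+10+27 = 117
Base→N1→N3→N2→N5→N4: 34+21+25+17+27 = 124
Base→N1→N3→N4→N2→N5: 34+21+15+10+17 = 97
Base→N1→N3→N4→N5→N2: 34+21+15+27+17 = 114
Base→N1→N3→N5→N2→N4: 34+21+31+17+10 = 113
Base→N1→N3→N5→N4→N2: 34+21+31+27+10 = 123
Base→N1→N4→N2→N3→N5: 34+17+10+25+31 = 117
Base→N1→N4→N2→N5→N3: 34+17+10+17+31 = 109
… (106 more)
Base→N5→N2→N4→N3→N1: 8+17+10+15+21 = 71  ← best
The minimum is 71.
One shortest path: Base → N5 → N2 → N4 → N3 → N1.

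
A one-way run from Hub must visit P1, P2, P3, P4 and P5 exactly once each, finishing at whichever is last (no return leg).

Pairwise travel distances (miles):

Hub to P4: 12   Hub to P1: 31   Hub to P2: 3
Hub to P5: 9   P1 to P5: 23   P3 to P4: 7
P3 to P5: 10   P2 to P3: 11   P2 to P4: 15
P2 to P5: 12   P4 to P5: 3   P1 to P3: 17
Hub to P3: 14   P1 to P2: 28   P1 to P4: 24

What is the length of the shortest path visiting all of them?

There are 5! = 120 possible orderings.
Hub→P1→P2→P3→P4→P5: 31+28+11+7+3 = 80
Hub→P1→P2→P3→P5→P4: 31+28+11+10+3 = 83
Hub→P1→P2→P4→P3→P5: 31+28+15+7+10 = 91
Hub→P1→P2→P4→P5→P3: 31+28+15+3+10 = 87
Hub→P1→P2→P5→P3→P4: 31+28+12+10+7 = 88
Hub→P1→P2→P5→P4→P3: 31+28+12+3+7 = 81
Hub→P1→P3→P2→P4→P5: 31+17+11+15+3 = 77
Hub→P1→P3→P2→P5→P4: 31+17+11+12+3 = 74
Hub→P1→P3→P4→P2→P5: 31+17+7+15+12 = 82
Hub→P1→P3→P4→P5→P2: 31+17+7+3+12 = 70
Hub→P1→P3→P5→P2→P4: 31+17+10+12+15 = 85
Hub→P1→P3→P5→P4→P2: 31+17+10+3+15 = 76
Hub→P1→P4→P2→P3→P5: 31+24+15+11+10 = 91
Hub→P1→P4→P2→P5→P3: 31+24+15+12+10 = 92
… (106 more)
Hub→P2→P5→P4→P3→P1: 3+12+3+7+17 = 42  ← best
The minimum is 42.
One shortest path: Hub → P2 → P5 → P4 → P3 → P1.

Minimum one-way distance = 42 miles.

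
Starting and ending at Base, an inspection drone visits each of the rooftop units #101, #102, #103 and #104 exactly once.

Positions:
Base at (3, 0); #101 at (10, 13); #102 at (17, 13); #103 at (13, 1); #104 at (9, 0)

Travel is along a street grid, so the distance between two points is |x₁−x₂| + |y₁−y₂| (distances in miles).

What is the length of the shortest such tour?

Minimum total distance: 54 miles.

With 4 stops there are 4!/2 = 12 distinct round trips (a route and its reverse cost the same).
Base - #101 - #102 - #103 - #104 - Base: 20+7+16+5+6 = 54
Base - #101 - #102 - #104 - #103 - Base: 20+7+21+5+11 = 64
Base - #101 - #103 - #102 - #104 - Base: 20+15+16+21+6 = 78
Base - #101 - #103 - #104 - #102 - Base: 20+15+5+21+27 = 88
Base - #101 - #104 - #102 - #103 - Base: 20+14+21+16+11 = 82
Base - #101 - #104 - #103 - #102 - Base: 20+14+5+16+27 = 82
Base - #102 - #101 - #103 - #104 - Base: 27+7+15+5+6 = 60
Base - #102 - #101 - #104 - #103 - Base: 27+7+14+5+11 = 64
Base - #102 - #103 - #101 - #104 - Base: 27+16+15+14+6 = 78
Base - #102 - #104 - #101 - #103 - Base: 27+21+14+15+11 = 88
Base - #103 - #101 - #102 - #104 - Base: 11+15+7+21+6 = 60
Base - #103 - #102 - #101 - #104 - Base: 11+16+7+14+6 = 54
The minimum is 54.
One optimal route: Base → #101 → #102 → #103 → #104 → Base (or its reverse).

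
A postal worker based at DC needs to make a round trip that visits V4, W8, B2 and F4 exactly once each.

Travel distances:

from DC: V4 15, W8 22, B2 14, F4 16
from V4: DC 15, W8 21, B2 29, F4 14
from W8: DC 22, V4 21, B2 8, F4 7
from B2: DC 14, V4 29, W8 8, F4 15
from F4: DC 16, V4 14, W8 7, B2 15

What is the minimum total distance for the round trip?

There are 12 distinct closed tours to check (reversals are equivalent).
DC - V4 - W8 - B2 - F4 - DC: 15+21+8+15+16 = 75
DC - V4 - W8 - F4 - B2 - DC: 15+21+7+15+14 = 72
DC - V4 - B2 - W8 - F4 - DC: 15+29+8+7+16 = 75
DC - V4 - B2 - F4 - W8 - DC: 15+29+15+7+22 = 88
DC - V4 - F4 - W8 - B2 - DC: 15+14+7+8+14 = 58
DC - V4 - F4 - B2 - W8 - DC: 15+14+15+8+22 = 74
DC - W8 - V4 - B2 - F4 - DC: 22+21+29+15+16 = 103
DC - W8 - V4 - F4 - B2 - DC: 22+21+14+15+14 = 86
DC - W8 - B2 - V4 - F4 - DC: 22+8+29+14+16 = 89
DC - W8 - F4 - V4 - B2 - DC: 22+7+14+29+14 = 86
DC - B2 - V4 - W8 - F4 - DC: 14+29+21+7+16 = 87
DC - B2 - W8 - V4 - F4 - DC: 14+8+21+14+16 = 73
The minimum is 58.
One optimal route: DC → V4 → F4 → W8 → B2 → DC (or its reverse).

Shortest round trip = 58.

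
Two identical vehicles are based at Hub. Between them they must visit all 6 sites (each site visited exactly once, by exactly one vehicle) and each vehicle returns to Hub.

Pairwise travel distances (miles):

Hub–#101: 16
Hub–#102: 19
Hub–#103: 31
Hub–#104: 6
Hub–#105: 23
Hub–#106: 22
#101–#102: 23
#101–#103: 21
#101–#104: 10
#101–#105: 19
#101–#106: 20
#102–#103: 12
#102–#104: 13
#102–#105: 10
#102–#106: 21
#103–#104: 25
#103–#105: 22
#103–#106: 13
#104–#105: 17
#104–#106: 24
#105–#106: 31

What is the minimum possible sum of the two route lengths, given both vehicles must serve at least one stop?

There are 2^5 − 1 = 31 ways to divide the 6 stops into two non-empty groups. For each, the best each vehicle can do is its own shortest tour through its group:
  {#101} + {#102, #103, #104, #105, #106}: 32 + 80 = 112
  {#102} + {#101, #103, #104, #105, #106}: 38 + 92 = 130
  {#101, #102} + {#103, #104, #105, #106}: 58 + 80 = 138
  {#103} + {#101, #102, #104, #105, #106}: 62 + 88 = 150
  {#101, #103} + {#102, #104, #105, #106}: 68 + 76 = 144
  {#102, #103} + {#101, #104, #105, #106}: 62 + 84 = 146
  … (31 splits in total)
  {#104} + {#101, #102, #103, #105, #106}: 12 + 92 = 104  ← best
Best: vehicle 1 Hub → #104 → Hub = 12; vehicle 2 Hub → #101 → #105 → #102 → #103 → #106 → Hub = 92; combined 104.

Minimum combined distance: 104 miles.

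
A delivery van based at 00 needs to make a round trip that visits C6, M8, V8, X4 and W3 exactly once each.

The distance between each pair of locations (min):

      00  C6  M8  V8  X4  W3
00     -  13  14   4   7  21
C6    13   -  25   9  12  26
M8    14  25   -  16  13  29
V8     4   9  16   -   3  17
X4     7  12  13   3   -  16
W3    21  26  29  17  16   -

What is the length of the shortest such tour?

00-C6-M8-V8-X4-W3-00: 13+25+16+3+16+21 = 94
00-C6-M8-V8-W3-X4-00: 13+25+16+17+16+7 = 94
00-C6-M8-X4-V8-W3-00: 13+25+13+3+17+21 = 92
00-C6-M8-X4-W3-V8-00: 13+25+13+16+17+4 = 88
00-C6-M8-W3-V8-X4-00: 13+25+29+17+3+7 = 94
00-C6-M8-W3-X4-V8-00: 13+25+29+16+3+4 = 90
00-C6-V8-M8-X4-W3-00: 13+9+16+13+16+21 = 88
00-C6-V8-M8-W3-X4-00: 13+9+16+29+16+7 = 90
00-C6-V8-X4-M8-W3-00: 13+9+3+13+29+21 = 88
00-C6-V8-X4-W3-M8-00: 13+9+3+16+29+14 = 84
00-C6-V8-W3-M8-X4-00: 13+9+17+29+13+7 = 88
00-C6-V8-W3-X4-M8-00: 13+9+17+16+13+14 = 82
00-C6-X4-M8-V8-W3-00: 13+12+13+16+17+21 = 92
00-C6-X4-M8-W3-V8-00: 13+12+13+29+17+4 = 88
… (46 more)
The minimum is 82.
One optimal route: 00 → C6 → V8 → W3 → X4 → M8 → 00 (or its reverse).

82 min — the shortest possible round trip.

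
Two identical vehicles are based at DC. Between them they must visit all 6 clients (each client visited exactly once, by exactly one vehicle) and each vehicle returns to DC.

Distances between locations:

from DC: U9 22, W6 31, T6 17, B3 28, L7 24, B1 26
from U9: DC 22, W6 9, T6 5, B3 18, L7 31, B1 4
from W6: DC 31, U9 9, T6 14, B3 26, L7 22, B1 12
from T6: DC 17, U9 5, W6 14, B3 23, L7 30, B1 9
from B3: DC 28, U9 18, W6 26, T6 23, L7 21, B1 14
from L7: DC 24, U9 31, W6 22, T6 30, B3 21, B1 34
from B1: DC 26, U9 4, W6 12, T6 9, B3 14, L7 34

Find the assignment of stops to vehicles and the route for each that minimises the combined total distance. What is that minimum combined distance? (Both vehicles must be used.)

Minimum combined distance: 133.

There are 2^5 − 1 = 31 ways to divide the 6 stops into two non-empty groups. For each, the best each vehicle can do is its own shortest tour through its group:
  {U9} + {W6, T6, B3, L7, B1}: 44 + 102 = 146
  {W6} + {U9, T6, B3, L7, B1}: 62 + 85 = 147
  {U9, W6} + {T6, B3, L7, B1}: 62 + 85 = 147
  {T6} + {U9, W6, B3, L7, B1}: 34 + 101 = 135
  {U9, T6} + {W6, B3, L7, B1}: 44 + 100 = 144
  {W6, T6} + {U9, B3, L7, B1}: 62 + 85 = 147
  … (31 splits in total)
  {L7} + {U9, W6, T6, B3, B1}: 48 + 85 = 133  ← best
Best: vehicle 1 DC → L7 → DC = 48; vehicle 2 DC → T6 → U9 → W6 → B1 → B3 → DC = 85; combined 133.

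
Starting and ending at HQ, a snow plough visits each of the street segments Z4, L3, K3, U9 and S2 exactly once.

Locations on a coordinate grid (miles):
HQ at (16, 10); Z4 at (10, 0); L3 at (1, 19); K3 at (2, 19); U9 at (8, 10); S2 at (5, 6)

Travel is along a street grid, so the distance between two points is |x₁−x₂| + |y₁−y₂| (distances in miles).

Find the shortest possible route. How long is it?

Shortest round trip = 68 miles.

HQ → Z4 → L3 → K3 → U9 → S2 → HQ: 16+28+1+15+7+15 = 82
HQ → Z4 → L3 → K3 → S2 → U9 → HQ: 16+28+1+16+7+8 = 76
HQ → Z4 → L3 → U9 → K3 → S2 → HQ: 16+28+16+15+16+15 = 106
HQ → Z4 → L3 → U9 → S2 → K3 → HQ: 16+28+16+7+16+23 = 106
HQ → Z4 → L3 → S2 → K3 → U9 → HQ: 16+28+17+16+15+8 = 100
HQ → Z4 → L3 → S2 → U9 → K3 → HQ: 16+28+17+7+15+23 = 106
HQ → Z4 → K3 → L3 → U9 → S2 → HQ: 16+27+1+16+7+15 = 82
HQ → Z4 → K3 → L3 → S2 → U9 → HQ: 16+27+1+17+7+8 = 76
HQ → Z4 → K3 → U9 → L3 → S2 → HQ: 16+27+15+16+17+15 = 106
HQ → Z4 → K3 → U9 → S2 → L3 → HQ: 16+27+15+7+17+24 = 106
HQ → Z4 → K3 → S2 → L3 → U9 → HQ: 16+27+16+17+16+8 = 100
HQ → Z4 → K3 → S2 → U9 → L3 → HQ: 16+27+16+7+16+24 = 106
HQ → Z4 → U9 → L3 → K3 → S2 → HQ: 16+12+16+1+16+15 = 76
HQ → Z4 → U9 → L3 → S2 → K3 → HQ: 16+12+16+17+16+23 = 100
… (46 more)
HQ → Z4 → S2 → L3 → K3 → U9 → HQ: 16+11+17+1+15+8 = 68  ← best
The minimum is 68.
One optimal route: HQ → Z4 → S2 → L3 → K3 → U9 → HQ (or its reverse).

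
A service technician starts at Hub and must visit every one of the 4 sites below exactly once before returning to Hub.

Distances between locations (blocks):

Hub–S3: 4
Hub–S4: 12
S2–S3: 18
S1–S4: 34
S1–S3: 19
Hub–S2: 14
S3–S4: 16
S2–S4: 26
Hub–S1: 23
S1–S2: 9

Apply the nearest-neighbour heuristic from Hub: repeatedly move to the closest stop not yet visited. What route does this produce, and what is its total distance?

From Hub: distances to unvisited — S3=4, S4=12, S2=14, S1=23. Nearest is S3 (4).
From S3: distances to unvisited — S4=16, S2=18, S1=19. Nearest is S4 (16).
From S4: distances to unvisited — S2=26, S1=34. Nearest is S2 (26).
From S2: distances to unvisited — S1=9. Nearest is S1 (9).
Return S1→Hub: 23.
Total = 4 + 16 + 26 + 9 + 23 = 78.

Nearest-neighbour total = 78 blocks; route Hub → S3 → S4 → S2 → S1 → Hub.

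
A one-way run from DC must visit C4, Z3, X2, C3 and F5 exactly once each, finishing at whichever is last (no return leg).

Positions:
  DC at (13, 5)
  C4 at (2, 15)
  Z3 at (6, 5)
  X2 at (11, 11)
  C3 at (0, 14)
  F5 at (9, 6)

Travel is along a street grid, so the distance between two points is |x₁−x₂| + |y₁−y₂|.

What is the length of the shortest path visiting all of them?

34 — the minimum one-way total.

There are 5! = 120 possible orderings.
DC - C4 - Z3 - X2 - C3 - F5: 21+14+11+14+17 = 77
DC - C4 - Z3 - X2 - F5 - C3: 21+14+11+7+17 = 70
DC - C4 - Z3 - C3 - X2 - F5: 21+14+15+14+7 = 71
DC - C4 - Z3 - C3 - F5 - X2: 21+14+15+17+7 = 74
DC - C4 - Z3 - F5 - X2 - C3: 21+14+4+7+14 = 60
DC - C4 - Z3 - F5 - C3 - X2: 21+14+4+17+14 = 70
DC - C4 - X2 - Z3 - C3 - F5: 21+13+11+15+17 = 77
DC - C4 - X2 - Z3 - F5 - C3: 21+13+11+4+17 = 66
DC - C4 - X2 - C3 - Z3 - F5: 21+13+14+15+4 = 67
DC - C4 - X2 - C3 - F5 - Z3: 21+13+14+17+4 = 69
DC - C4 - X2 - F5 - Z3 - C3: 21+13+7+4+15 = 60
DC - C4 - X2 - F5 - C3 - Z3: 21+13+7+17+15 = 73
DC - C4 - C3 - Z3 - X2 - F5: 21+3+15+11+7 = 57
DC - C4 - C3 - Z3 - F5 - X2: 21+3+15+4+7 = 50
… (106 more)
DC - Z3 - F5 - X2 - C4 - C3: 7+4+7+13+3 = 34  ← best
The minimum is 34.
One shortest path: DC → Z3 → F5 → X2 → C4 → C3.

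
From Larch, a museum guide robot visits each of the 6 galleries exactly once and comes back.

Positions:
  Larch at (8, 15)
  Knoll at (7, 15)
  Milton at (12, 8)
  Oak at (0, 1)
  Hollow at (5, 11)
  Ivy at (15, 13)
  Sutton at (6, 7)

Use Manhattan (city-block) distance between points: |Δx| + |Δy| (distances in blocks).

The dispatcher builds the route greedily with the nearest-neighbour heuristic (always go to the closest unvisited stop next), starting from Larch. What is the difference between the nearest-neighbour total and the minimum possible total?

Excess over optimum: 18 blocks.

From Larch: Knoll=1, Hollow=7, Ivy=9, Sutton=10, Milton=11, Oak=22 → choose Knoll (1).
From Knoll: Hollow=6, Sutton=9, Ivy=10, Milton=12, Oak=21 → choose Hollow (6).
From Hollow: Sutton=5, Milton=10, Ivy=12, Oak=15 → choose Sutton (5).
From Sutton: Milton=7, Oak=12, Ivy=15 → choose Milton (7).
From Milton: Ivy=8, Oak=19 → choose Ivy (8).
From Ivy: Oak=27 → choose Oak (27).
NN route Larch → Knoll → Hollow → Sutton → Milton → Ivy → Oak → Larch costs 76.
Optimal: Larch → Knoll → Hollow → Oak → Sutton → Milton → Ivy → Larch costs 58 (by enumerating all 360 distinct tours).
Excess = 76 − 58 = 18.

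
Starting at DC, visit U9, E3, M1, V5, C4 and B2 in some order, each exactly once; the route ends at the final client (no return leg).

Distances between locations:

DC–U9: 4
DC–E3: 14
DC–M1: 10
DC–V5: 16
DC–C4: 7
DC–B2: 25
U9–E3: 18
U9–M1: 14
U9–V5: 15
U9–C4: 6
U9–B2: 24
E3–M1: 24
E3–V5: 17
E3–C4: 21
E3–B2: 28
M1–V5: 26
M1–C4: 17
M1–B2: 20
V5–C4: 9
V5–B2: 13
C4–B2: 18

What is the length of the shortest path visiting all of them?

There are 6! = 720 possible orderings.
DC - U9 - E3 - M1 - V5 - C4 - B2: 4+18+24+26+9+18 = 99
DC - U9 - E3 - M1 - V5 - B2 - C4: 4+18+24+26+13+18 = 103
DC - U9 - E3 - M1 - C4 - V5 - B2: 4+18+24+17+9+13 = 85
DC - U9 - E3 - M1 - C4 - B2 - V5: 4+18+24+17+18+13 = 94
DC - U9 - E3 - M1 - B2 - V5 - C4: 4+18+24+20+13+9 = 88
DC - U9 - E3 - M1 - B2 - C4 - V5: 4+18+24+20+18+9 = 93
DC - U9 - E3 - V5 - M1 - C4 - B2: 4+18+17+26+17+18 = 100
DC - U9 - E3 - V5 - M1 - B2 - C4: 4+18+17+26+20+18 = 103
… (712 more)
DC - U9 - C4 - V5 - B2 - M1 - E3: 4+6+9+13+20+24 = 76  ← best
The minimum is 76.
One shortest path: DC → U9 → C4 → V5 → B2 → M1 → E3.

76 — the minimum one-way total.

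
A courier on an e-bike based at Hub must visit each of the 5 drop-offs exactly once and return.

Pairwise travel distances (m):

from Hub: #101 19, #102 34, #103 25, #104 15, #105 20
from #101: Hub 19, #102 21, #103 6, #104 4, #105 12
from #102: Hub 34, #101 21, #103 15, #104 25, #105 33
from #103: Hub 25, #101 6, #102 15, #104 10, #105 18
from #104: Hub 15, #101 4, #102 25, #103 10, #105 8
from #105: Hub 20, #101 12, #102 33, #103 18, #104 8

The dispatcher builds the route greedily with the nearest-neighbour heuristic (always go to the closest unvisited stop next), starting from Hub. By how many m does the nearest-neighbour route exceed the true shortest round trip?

Excess over optimum: 6 m.

Hub: #104=15, #101=19, #105=20, #103=25, #102=34 ⇒ #104
#104: #101=4, #105=8, #103=10, #102=25 ⇒ #101
#101: #103=6, #105=12, #102=21 ⇒ #103
#103: #102=15, #105=18 ⇒ #102
#102: #105=33 ⇒ #105
NN route Hub → #104 → #101 → #103 → #102 → #105 → Hub costs 93.
Optimal: Hub → #102 → #103 → #101 → #104 → #105 → Hub costs 87 (by enumerating all 60 distinct tours).
Excess = 93 − 87 = 6.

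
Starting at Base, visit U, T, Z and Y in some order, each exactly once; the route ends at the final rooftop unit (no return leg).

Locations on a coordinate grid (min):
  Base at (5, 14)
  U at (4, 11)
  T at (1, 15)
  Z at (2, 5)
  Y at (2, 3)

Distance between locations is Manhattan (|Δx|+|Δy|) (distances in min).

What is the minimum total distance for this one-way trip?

Shortest open route: 22 min.

There are 4! = 24 possible orderings.
Base - U - T - Z - Y: 4+7+11+2 = 24
Base - U - T - Y - Z: 4+7+13+2 = 26
Base - U - Z - T - Y: 4+8+11+13 = 36
Base - U - Z - Y - T: 4+8+2+13 = 27
Base - U - Y - T - Z: 4+10+13+11 = 38
Base - U - Y - Z - T: 4+10+2+11 = 27
Base - T - U - Z - Y: 5+7+8+2 = 22
Base - T - U - Y - Z: 5+7+10+2 = 24
Base - T - Z - U - Y: 5+11+8+10 = 34
Base - T - Z - Y - U: 5+11+2+10 = 28
Base - T - Y - U - Z: 5+13+10+8 = 36
Base - T - Y - Z - U: 5+13+2+8 = 28
Base - Z - U - T - Y: 12+8+7+13 = 40
Base - Z - U - Y - T: 12+8+10+13 = 43
… (10 more)
The minimum is 22.
One shortest path: Base → T → U → Z → Y.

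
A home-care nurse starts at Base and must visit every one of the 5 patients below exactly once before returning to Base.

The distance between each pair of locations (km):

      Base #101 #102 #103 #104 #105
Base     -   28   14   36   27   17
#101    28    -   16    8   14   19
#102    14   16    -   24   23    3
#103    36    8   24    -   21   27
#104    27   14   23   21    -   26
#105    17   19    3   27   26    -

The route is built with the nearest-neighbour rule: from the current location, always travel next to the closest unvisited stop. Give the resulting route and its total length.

From Base: distances to unvisited — #102=14, #105=17, #104=27, #101=28, #103=36. Nearest is #102 (14).
From #102: distances to unvisited — #105=3, #101=16, #104=23, #103=24. Nearest is #105 (3).
From #105: distances to unvisited — #101=19, #104=26, #103=27. Nearest is #101 (19).
From #101: distances to unvisited — #103=8, #104=14. Nearest is #103 (8).
From #103: distances to unvisited — #104=21. Nearest is #104 (21).
Return #104→Base: 27.
Total = 14 + 3 + 19 + 8 + 21 + 27 = 92.

Nearest-neighbour total = 92 km; route Base → #102 → #105 → #101 → #103 → #104 → Base.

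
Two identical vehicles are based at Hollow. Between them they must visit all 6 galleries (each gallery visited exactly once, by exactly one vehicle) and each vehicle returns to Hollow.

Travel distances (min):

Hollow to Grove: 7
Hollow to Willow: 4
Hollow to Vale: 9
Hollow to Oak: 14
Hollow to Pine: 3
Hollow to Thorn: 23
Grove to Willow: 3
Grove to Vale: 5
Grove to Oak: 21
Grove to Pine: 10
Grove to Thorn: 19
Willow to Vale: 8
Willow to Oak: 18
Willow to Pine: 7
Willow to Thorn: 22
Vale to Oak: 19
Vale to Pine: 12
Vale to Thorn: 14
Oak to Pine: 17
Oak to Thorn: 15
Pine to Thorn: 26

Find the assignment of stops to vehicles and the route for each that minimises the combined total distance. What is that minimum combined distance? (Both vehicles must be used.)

61 min — the smallest possible combined total.

Try each way of splitting the stops between the two vehicles (each non-empty) and, for each split, find the best tour for each vehicle:
  {Grove} + {Willow, Vale, Oak, Pine, Thorn}: 14 + 61 = 75
  {Willow} + {Grove, Vale, Oak, Pine, Thorn}: 8 + 61 = 69
  {Grove, Willow} + {Vale, Oak, Pine, Thorn}: 14 + 58 = 72
  {Vale} + {Grove, Willow, Oak, Pine, Thorn}: 18 + 61 = 79
  {Grove, Vale} + {Willow, Oak, Pine, Thorn}: 21 + 61 = 82
  {Willow, Vale} + {Grove, Oak, Pine, Thorn}: 21 + 61 = 82
  … (31 splits in total)
  {Pine} + {Grove, Willow, Vale, Oak, Thorn}: 6 + 55 = 61  ← best
Best: vehicle 1 Hollow → Pine → Hollow = 6; vehicle 2 Hollow → Willow → Grove → Vale → Thorn → Oak → Hollow = 55; combined 61.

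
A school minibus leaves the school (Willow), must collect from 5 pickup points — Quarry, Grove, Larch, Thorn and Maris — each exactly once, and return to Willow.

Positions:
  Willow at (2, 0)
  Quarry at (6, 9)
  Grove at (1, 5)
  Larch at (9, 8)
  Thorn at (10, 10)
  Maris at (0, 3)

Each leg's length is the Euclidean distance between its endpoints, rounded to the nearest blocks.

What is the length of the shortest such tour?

With 5 stops there are 5!/2 = 60 distinct round trips (a route and its reverse cost the same).
Willow → Quarry → Grove → Larch → Thorn → Maris → Willow: 10+6+9+2+12+4 = 43
Willow → Quarry → Grove → Larch → Maris → Thorn → Willow: 10+6+9+10+12+13 = 60
Willow → Quarry → Grove → Thorn → Larch → Maris → Willow: 10+6+10+2+10+4 = 42
Willow → Quarry → Grove → Thorn → Maris → Larch → Willow: 10+6+10+12+10+11 = 59
Willow → Quarry → Grove → Maris → Larch → Thorn → Willow: 10+6+2+10+2+13 = 43
Willow → Quarry → Grove → Maris → Thorn → Larch → Willow: 10+6+2+12+2+11 = 43
Willow → Quarry → Larch → Grove → Thorn → Maris → Willow: 10+3+9+10+12+4 = 48
Willow → Quarry → Larch → Grove → Maris → Thorn → Willow: 10+3+9+2+12+13 = 49
Willow → Quarry → Larch → Thorn → Grove → Maris → Willow: 10+3+2+10+2+4 = 31
Willow → Quarry → Larch → Thorn → Maris → Grove → Willow: 10+3+2+12+2+5 = 34
Willow → Quarry → Larch → Maris → Grove → Thorn → Willow: 10+3+10+2+10+13 = 48
Willow → Quarry → Larch → Maris → Thorn → Grove → Willow: 10+3+10+12+10+5 = 50
Willow → Quarry → Thorn → Grove → Larch → Maris → Willow: 10+4+10+9+10+4 = 47
Willow → Quarry → Thorn → Grove → Maris → Larch → Willow: 10+4+10+2+10+11 = 47
… (46 more)
Willow → Larch → Thorn → Quarry → Grove → Maris → Willow: 11+2+4+6+2+4 = 29  ← best
The minimum is 29.
One optimal route: Willow → Larch → Thorn → Quarry → Grove → Maris → Willow (or its reverse).

Minimum total distance: 29 blocks.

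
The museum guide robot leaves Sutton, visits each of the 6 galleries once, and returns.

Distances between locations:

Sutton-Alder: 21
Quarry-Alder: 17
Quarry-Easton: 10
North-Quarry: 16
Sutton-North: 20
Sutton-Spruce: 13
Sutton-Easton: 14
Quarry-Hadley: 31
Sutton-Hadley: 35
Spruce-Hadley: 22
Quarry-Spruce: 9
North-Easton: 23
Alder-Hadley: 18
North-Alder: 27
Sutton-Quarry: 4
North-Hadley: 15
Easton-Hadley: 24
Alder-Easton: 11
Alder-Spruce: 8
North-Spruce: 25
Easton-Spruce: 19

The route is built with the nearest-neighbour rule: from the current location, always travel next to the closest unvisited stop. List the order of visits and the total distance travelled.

Nearest-neighbour total = 105; route Sutton → Quarry → Spruce → Alder → Easton → North → Hadley → Sutton.

At Sutton the remaining stops are Quarry 4, Spruce 13, Easton 14, North 20, Alder 21, Hadley 35; go to Quarry.
At Quarry the remaining stops are Spruce 9, Easton 10, North 16, Alder 17, Hadley 31; go to Spruce.
At Spruce the remaining stops are Alder 8, Easton 19, Hadley 22, North 25; go to Alder.
At Alder the remaining stops are Easton 11, Hadley 18, North 27; go to Easton.
At Easton the remaining stops are North 23, Hadley 24; go to North.
At North the remaining stops are Hadley 15; go to Hadley.
Return Hadley→Sutton: 35.
Total = 4 + 9 + 8 + 11 + 23 + 15 + 35 = 105.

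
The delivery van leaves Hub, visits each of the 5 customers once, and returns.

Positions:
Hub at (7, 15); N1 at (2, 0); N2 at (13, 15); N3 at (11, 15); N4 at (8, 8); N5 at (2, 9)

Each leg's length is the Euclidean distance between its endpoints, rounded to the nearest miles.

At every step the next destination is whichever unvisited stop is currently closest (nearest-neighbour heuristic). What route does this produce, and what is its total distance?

Nearest-neighbour total = 46 miles; route Hub → N3 → N2 → N4 → N5 → N1 → Hub.

Hub → [N3:4 / N2:6 / N4:7 / N5:8 / N1:16] → N3 (4)
N3 → [N2:2 / N4:8 / N5:11 / N1:17] → N2 (2)
N2 → [N4:9 / N5:13 / N1:19] → N4 (9)
N4 → [N5:6 / N1:10] → N5 (6)
N5 → [N1:9] → N1 (9)
Return N1→Hub: 16.
Total = 4 + 2 + 9 + 6 + 9 + 16 = 46.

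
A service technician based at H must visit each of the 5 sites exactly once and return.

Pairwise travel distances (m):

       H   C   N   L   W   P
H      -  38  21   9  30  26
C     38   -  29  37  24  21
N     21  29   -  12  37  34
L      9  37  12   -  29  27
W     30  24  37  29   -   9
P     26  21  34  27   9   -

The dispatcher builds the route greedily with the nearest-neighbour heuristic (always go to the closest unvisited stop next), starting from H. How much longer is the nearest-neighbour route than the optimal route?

H: L=9, N=21, P=26, W=30, C=38 ⇒ L
L: N=12, P=27, W=29, C=37 ⇒ N
N: C=29, P=34, W=37 ⇒ C
C: P=21, W=24 ⇒ P
P: W=9 ⇒ W
NN route H → L → N → C → P → W → H costs 110.
Optimal: H → L → N → C → W → P → H costs 109 (by enumerating all 60 distinct tours).
Excess = 110 − 109 = 1.

The nearest-neighbour route is 1 m longer than optimal.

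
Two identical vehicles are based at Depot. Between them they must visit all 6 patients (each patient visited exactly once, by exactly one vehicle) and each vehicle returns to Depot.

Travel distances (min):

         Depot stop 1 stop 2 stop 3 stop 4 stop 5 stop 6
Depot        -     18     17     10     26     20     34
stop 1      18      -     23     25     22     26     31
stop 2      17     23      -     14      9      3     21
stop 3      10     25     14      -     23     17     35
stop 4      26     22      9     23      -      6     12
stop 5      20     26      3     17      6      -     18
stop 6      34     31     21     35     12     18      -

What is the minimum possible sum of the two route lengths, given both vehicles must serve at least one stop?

107 min — the smallest possible combined total.

There are 2^5 − 1 = 31 ways to divide the 6 stops into two non-empty groups. For each, the best each vehicle can do is its own shortest tour through its group:
  {stop 1} + {stop 2, stop 3, stop 4, stop 5, stop 6}: 36 + 79 = 115
  {stop 2} + {stop 1, stop 3, stop 4, stop 5, stop 6}: 34 + 94 = 128
  {stop 1, stop 2} + {stop 3, stop 4, stop 5, stop 6}: 58 + 79 = 137
  {stop 3} + {stop 1, stop 2, stop 4, stop 5, stop 6}: 20 + 87 = 107
  {stop 1, stop 3} + {stop 2, stop 4, stop 5, stop 6}: 53 + 72 = 125
  {stop 2, stop 3} + {stop 1, stop 4, stop 5, stop 6}: 41 + 87 = 128
  … (31 splits in total)
Best: vehicle 1 Depot → stop 3 → Depot = 20; vehicle 2 Depot → stop 1 → stop 6 → stop 4 → stop 5 → stop 2 → Depot = 87; combined 107.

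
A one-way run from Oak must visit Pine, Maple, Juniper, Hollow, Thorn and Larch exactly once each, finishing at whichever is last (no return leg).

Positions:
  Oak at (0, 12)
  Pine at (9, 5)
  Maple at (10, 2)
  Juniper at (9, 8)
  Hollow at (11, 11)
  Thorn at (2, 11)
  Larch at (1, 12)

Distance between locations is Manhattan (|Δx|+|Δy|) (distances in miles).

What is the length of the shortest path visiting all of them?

Minimum one-way distance = 24 miles.

There are 6! = 720 possible orderings.
Oak→Pine→Maple→Juniper→Hollow→Thorn→Larch: 16+4+7+5+9+2 = 43
Oak→Pine→Maple→Juniper→Hollow→Larch→Thorn: 16+4+7+5+11+2 = 45
Oak→Pine→Maple→Juniper→Thorn→Hollow→Larch: 16+4+7+10+9+11 = 57
Oak→Pine→Maple→Juniper→Thorn→Larch→Hollow: 16+4+7+10+2+11 = 50
Oak→Pine→Maple→Juniper→Larch→Hollow→Thorn: 16+4+7+12+11+9 = 59
Oak→Pine→Maple→Juniper→Larch→Thorn→Hollow: 16+4+7+12+2+9 = 50
Oak→Pine→Maple→Hollow→Juniper→Thorn→Larch: 16+4+10+5+10+2 = 47
Oak→Pine→Maple→Hollow→Juniper→Larch→Thorn: 16+4+10+5+12+2 = 49
… (712 more)
Oak→Larch→Thorn→Hollow→Juniper→Pine→Maple: 1+2+9+5+3+4 = 24  ← best
The minimum is 24.
One shortest path: Oak → Larch → Thorn → Hollow → Juniper → Pine → Maple.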